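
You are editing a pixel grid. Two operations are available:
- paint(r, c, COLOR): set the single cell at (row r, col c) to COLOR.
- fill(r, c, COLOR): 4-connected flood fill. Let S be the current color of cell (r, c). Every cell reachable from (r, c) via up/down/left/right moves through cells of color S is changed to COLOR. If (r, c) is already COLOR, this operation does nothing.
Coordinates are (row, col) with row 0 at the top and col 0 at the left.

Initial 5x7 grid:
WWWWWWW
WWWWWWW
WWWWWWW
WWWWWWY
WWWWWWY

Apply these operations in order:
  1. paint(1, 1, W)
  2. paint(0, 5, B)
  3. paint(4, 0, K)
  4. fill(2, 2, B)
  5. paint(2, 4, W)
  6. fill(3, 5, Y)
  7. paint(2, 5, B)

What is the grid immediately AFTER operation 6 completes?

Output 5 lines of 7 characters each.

After op 1 paint(1,1,W):
WWWWWWW
WWWWWWW
WWWWWWW
WWWWWWY
WWWWWWY
After op 2 paint(0,5,B):
WWWWWBW
WWWWWWW
WWWWWWW
WWWWWWY
WWWWWWY
After op 3 paint(4,0,K):
WWWWWBW
WWWWWWW
WWWWWWW
WWWWWWY
KWWWWWY
After op 4 fill(2,2,B) [31 cells changed]:
BBBBBBB
BBBBBBB
BBBBBBB
BBBBBBY
KBBBBBY
After op 5 paint(2,4,W):
BBBBBBB
BBBBBBB
BBBBWBB
BBBBBBY
KBBBBBY
After op 6 fill(3,5,Y) [31 cells changed]:
YYYYYYY
YYYYYYY
YYYYWYY
YYYYYYY
KYYYYYY

Answer: YYYYYYY
YYYYYYY
YYYYWYY
YYYYYYY
KYYYYYY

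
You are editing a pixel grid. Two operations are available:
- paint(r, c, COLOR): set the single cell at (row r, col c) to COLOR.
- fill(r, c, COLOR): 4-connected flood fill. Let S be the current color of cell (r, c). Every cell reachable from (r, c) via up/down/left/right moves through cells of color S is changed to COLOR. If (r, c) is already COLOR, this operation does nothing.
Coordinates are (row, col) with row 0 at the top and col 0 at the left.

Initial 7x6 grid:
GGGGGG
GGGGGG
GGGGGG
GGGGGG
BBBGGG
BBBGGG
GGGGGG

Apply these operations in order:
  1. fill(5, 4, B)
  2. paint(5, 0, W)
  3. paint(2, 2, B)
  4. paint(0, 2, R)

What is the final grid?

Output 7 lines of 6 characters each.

Answer: BBRBBB
BBBBBB
BBBBBB
BBBBBB
BBBBBB
WBBBBB
BBBBBB

Derivation:
After op 1 fill(5,4,B) [36 cells changed]:
BBBBBB
BBBBBB
BBBBBB
BBBBBB
BBBBBB
BBBBBB
BBBBBB
After op 2 paint(5,0,W):
BBBBBB
BBBBBB
BBBBBB
BBBBBB
BBBBBB
WBBBBB
BBBBBB
After op 3 paint(2,2,B):
BBBBBB
BBBBBB
BBBBBB
BBBBBB
BBBBBB
WBBBBB
BBBBBB
After op 4 paint(0,2,R):
BBRBBB
BBBBBB
BBBBBB
BBBBBB
BBBBBB
WBBBBB
BBBBBB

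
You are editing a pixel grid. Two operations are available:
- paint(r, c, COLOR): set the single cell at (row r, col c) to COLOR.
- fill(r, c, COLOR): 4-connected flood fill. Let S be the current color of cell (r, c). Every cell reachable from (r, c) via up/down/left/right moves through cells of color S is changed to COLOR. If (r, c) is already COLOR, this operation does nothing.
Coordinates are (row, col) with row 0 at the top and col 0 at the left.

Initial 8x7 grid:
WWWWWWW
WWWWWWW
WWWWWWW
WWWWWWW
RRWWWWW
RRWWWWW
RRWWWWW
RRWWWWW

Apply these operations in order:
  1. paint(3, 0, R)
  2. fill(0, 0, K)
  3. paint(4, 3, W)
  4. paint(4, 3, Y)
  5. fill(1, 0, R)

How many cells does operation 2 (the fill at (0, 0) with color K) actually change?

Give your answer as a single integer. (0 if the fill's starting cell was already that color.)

After op 1 paint(3,0,R):
WWWWWWW
WWWWWWW
WWWWWWW
RWWWWWW
RRWWWWW
RRWWWWW
RRWWWWW
RRWWWWW
After op 2 fill(0,0,K) [47 cells changed]:
KKKKKKK
KKKKKKK
KKKKKKK
RKKKKKK
RRKKKKK
RRKKKKK
RRKKKKK
RRKKKKK

Answer: 47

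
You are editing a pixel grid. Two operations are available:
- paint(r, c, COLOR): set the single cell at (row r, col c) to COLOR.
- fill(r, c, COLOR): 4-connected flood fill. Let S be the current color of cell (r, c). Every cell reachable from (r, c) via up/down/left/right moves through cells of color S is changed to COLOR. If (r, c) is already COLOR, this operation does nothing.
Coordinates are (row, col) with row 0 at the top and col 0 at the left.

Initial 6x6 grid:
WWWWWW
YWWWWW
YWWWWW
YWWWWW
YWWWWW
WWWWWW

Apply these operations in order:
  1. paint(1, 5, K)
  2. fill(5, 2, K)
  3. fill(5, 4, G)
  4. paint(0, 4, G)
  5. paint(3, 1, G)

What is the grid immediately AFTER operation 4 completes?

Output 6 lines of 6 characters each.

Answer: GGGGGG
YGGGGG
YGGGGG
YGGGGG
YGGGGG
GGGGGG

Derivation:
After op 1 paint(1,5,K):
WWWWWW
YWWWWK
YWWWWW
YWWWWW
YWWWWW
WWWWWW
After op 2 fill(5,2,K) [31 cells changed]:
KKKKKK
YKKKKK
YKKKKK
YKKKKK
YKKKKK
KKKKKK
After op 3 fill(5,4,G) [32 cells changed]:
GGGGGG
YGGGGG
YGGGGG
YGGGGG
YGGGGG
GGGGGG
After op 4 paint(0,4,G):
GGGGGG
YGGGGG
YGGGGG
YGGGGG
YGGGGG
GGGGGG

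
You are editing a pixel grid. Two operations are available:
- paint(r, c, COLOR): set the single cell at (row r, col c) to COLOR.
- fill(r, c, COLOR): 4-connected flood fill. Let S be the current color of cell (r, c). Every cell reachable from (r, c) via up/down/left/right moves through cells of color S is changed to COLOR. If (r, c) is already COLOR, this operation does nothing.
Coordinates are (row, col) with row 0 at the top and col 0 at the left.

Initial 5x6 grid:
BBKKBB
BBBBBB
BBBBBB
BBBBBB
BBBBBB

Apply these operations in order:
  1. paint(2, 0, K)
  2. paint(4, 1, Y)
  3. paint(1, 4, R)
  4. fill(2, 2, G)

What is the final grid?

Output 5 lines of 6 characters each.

After op 1 paint(2,0,K):
BBKKBB
BBBBBB
KBBBBB
BBBBBB
BBBBBB
After op 2 paint(4,1,Y):
BBKKBB
BBBBBB
KBBBBB
BBBBBB
BYBBBB
After op 3 paint(1,4,R):
BBKKBB
BBBBRB
KBBBBB
BBBBBB
BYBBBB
After op 4 fill(2,2,G) [25 cells changed]:
GGKKGG
GGGGRG
KGGGGG
GGGGGG
GYGGGG

Answer: GGKKGG
GGGGRG
KGGGGG
GGGGGG
GYGGGG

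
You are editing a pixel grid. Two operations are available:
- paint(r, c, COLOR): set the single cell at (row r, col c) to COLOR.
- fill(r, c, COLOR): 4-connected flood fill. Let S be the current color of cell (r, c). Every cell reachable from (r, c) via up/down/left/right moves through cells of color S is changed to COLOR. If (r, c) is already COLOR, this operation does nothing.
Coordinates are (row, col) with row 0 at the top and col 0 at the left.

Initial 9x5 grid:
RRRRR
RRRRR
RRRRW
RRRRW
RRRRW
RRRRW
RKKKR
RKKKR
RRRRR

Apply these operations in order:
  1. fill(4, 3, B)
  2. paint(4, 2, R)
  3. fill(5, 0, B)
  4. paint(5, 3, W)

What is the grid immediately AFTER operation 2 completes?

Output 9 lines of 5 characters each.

Answer: BBBBB
BBBBB
BBBBW
BBBBW
BBRBW
BBBBW
BKKKB
BKKKB
BBBBB

Derivation:
After op 1 fill(4,3,B) [35 cells changed]:
BBBBB
BBBBB
BBBBW
BBBBW
BBBBW
BBBBW
BKKKB
BKKKB
BBBBB
After op 2 paint(4,2,R):
BBBBB
BBBBB
BBBBW
BBBBW
BBRBW
BBBBW
BKKKB
BKKKB
BBBBB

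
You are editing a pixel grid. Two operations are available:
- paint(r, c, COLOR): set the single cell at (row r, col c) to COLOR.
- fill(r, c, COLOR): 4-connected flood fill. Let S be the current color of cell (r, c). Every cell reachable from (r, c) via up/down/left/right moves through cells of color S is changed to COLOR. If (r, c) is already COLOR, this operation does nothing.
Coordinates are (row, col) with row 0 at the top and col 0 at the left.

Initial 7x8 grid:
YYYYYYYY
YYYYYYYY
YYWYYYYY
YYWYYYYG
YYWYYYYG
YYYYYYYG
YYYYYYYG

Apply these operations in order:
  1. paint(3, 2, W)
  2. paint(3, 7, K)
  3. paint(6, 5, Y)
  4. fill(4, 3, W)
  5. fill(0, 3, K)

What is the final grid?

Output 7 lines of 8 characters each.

After op 1 paint(3,2,W):
YYYYYYYY
YYYYYYYY
YYWYYYYY
YYWYYYYG
YYWYYYYG
YYYYYYYG
YYYYYYYG
After op 2 paint(3,7,K):
YYYYYYYY
YYYYYYYY
YYWYYYYY
YYWYYYYK
YYWYYYYG
YYYYYYYG
YYYYYYYG
After op 3 paint(6,5,Y):
YYYYYYYY
YYYYYYYY
YYWYYYYY
YYWYYYYK
YYWYYYYG
YYYYYYYG
YYYYYYYG
After op 4 fill(4,3,W) [49 cells changed]:
WWWWWWWW
WWWWWWWW
WWWWWWWW
WWWWWWWK
WWWWWWWG
WWWWWWWG
WWWWWWWG
After op 5 fill(0,3,K) [52 cells changed]:
KKKKKKKK
KKKKKKKK
KKKKKKKK
KKKKKKKK
KKKKKKKG
KKKKKKKG
KKKKKKKG

Answer: KKKKKKKK
KKKKKKKK
KKKKKKKK
KKKKKKKK
KKKKKKKG
KKKKKKKG
KKKKKKKG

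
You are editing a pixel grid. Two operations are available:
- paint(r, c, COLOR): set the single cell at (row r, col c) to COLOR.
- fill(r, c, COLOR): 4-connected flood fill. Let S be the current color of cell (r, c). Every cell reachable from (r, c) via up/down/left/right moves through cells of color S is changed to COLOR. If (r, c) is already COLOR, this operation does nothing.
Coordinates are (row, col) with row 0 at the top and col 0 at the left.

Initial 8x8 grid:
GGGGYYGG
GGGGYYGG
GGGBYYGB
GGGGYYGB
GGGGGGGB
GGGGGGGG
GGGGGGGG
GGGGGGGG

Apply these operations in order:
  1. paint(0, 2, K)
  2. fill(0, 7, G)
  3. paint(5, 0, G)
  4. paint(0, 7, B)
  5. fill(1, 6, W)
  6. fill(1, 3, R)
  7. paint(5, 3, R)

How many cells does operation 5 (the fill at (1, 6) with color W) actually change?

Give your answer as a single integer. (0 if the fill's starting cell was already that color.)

After op 1 paint(0,2,K):
GGKGYYGG
GGGGYYGG
GGGBYYGB
GGGGYYGB
GGGGGGGB
GGGGGGGG
GGGGGGGG
GGGGGGGG
After op 2 fill(0,7,G) [0 cells changed]:
GGKGYYGG
GGGGYYGG
GGGBYYGB
GGGGYYGB
GGGGGGGB
GGGGGGGG
GGGGGGGG
GGGGGGGG
After op 3 paint(5,0,G):
GGKGYYGG
GGGGYYGG
GGGBYYGB
GGGGYYGB
GGGGGGGB
GGGGGGGG
GGGGGGGG
GGGGGGGG
After op 4 paint(0,7,B):
GGKGYYGB
GGGGYYGG
GGGBYYGB
GGGGYYGB
GGGGGGGB
GGGGGGGG
GGGGGGGG
GGGGGGGG
After op 5 fill(1,6,W) [50 cells changed]:
WWKWYYWB
WWWWYYWW
WWWBYYWB
WWWWYYWB
WWWWWWWB
WWWWWWWW
WWWWWWWW
WWWWWWWW

Answer: 50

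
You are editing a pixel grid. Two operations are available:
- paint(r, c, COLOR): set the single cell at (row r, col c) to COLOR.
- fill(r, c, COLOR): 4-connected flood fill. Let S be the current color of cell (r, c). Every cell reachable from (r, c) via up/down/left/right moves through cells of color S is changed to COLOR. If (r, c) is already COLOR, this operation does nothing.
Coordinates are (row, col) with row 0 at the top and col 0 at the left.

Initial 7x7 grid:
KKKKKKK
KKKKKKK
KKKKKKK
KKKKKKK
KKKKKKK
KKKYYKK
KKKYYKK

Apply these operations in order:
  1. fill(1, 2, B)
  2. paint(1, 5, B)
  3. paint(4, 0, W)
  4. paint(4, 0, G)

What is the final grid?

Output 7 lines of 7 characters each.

After op 1 fill(1,2,B) [45 cells changed]:
BBBBBBB
BBBBBBB
BBBBBBB
BBBBBBB
BBBBBBB
BBBYYBB
BBBYYBB
After op 2 paint(1,5,B):
BBBBBBB
BBBBBBB
BBBBBBB
BBBBBBB
BBBBBBB
BBBYYBB
BBBYYBB
After op 3 paint(4,0,W):
BBBBBBB
BBBBBBB
BBBBBBB
BBBBBBB
WBBBBBB
BBBYYBB
BBBYYBB
After op 4 paint(4,0,G):
BBBBBBB
BBBBBBB
BBBBBBB
BBBBBBB
GBBBBBB
BBBYYBB
BBBYYBB

Answer: BBBBBBB
BBBBBBB
BBBBBBB
BBBBBBB
GBBBBBB
BBBYYBB
BBBYYBB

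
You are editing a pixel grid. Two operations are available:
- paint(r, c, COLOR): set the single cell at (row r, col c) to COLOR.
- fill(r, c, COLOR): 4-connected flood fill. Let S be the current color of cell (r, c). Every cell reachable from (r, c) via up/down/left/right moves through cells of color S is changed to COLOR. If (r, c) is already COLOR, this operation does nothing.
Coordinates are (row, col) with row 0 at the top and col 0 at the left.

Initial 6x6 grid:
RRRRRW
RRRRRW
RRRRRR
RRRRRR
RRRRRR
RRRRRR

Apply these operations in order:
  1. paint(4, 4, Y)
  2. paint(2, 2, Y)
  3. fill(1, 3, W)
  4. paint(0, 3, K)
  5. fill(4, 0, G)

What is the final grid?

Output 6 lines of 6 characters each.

Answer: GGGKGG
GGGGGG
GGYGGG
GGGGGG
GGGGYG
GGGGGG

Derivation:
After op 1 paint(4,4,Y):
RRRRRW
RRRRRW
RRRRRR
RRRRRR
RRRRYR
RRRRRR
After op 2 paint(2,2,Y):
RRRRRW
RRRRRW
RRYRRR
RRRRRR
RRRRYR
RRRRRR
After op 3 fill(1,3,W) [32 cells changed]:
WWWWWW
WWWWWW
WWYWWW
WWWWWW
WWWWYW
WWWWWW
After op 4 paint(0,3,K):
WWWKWW
WWWWWW
WWYWWW
WWWWWW
WWWWYW
WWWWWW
After op 5 fill(4,0,G) [33 cells changed]:
GGGKGG
GGGGGG
GGYGGG
GGGGGG
GGGGYG
GGGGGG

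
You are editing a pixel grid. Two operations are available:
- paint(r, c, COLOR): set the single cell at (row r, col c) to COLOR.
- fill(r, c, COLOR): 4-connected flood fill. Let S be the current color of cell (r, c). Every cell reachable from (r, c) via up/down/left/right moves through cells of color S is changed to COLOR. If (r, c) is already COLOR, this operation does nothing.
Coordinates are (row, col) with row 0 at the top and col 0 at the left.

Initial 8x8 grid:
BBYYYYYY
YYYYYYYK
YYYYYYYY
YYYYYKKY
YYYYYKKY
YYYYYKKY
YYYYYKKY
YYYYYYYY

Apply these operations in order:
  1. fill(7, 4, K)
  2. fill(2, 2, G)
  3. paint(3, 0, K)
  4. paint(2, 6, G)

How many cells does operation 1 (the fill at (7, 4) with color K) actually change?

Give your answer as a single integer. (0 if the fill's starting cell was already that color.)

After op 1 fill(7,4,K) [53 cells changed]:
BBKKKKKK
KKKKKKKK
KKKKKKKK
KKKKKKKK
KKKKKKKK
KKKKKKKK
KKKKKKKK
KKKKKKKK

Answer: 53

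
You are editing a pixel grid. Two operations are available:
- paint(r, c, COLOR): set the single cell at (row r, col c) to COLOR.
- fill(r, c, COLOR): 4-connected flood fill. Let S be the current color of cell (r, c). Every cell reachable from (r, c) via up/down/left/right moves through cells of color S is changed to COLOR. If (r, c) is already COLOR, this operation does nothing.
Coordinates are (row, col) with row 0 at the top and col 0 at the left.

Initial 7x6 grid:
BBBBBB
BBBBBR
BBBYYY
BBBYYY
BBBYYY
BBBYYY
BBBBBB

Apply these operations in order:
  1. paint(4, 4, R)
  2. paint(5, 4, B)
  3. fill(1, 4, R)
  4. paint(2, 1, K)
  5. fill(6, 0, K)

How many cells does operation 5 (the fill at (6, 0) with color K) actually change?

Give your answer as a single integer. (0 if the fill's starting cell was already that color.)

Answer: 31

Derivation:
After op 1 paint(4,4,R):
BBBBBB
BBBBBR
BBBYYY
BBBYYY
BBBYRY
BBBYYY
BBBBBB
After op 2 paint(5,4,B):
BBBBBB
BBBBBR
BBBYYY
BBBYYY
BBBYRY
BBBYBY
BBBBBB
After op 3 fill(1,4,R) [30 cells changed]:
RRRRRR
RRRRRR
RRRYYY
RRRYYY
RRRYRY
RRRYRY
RRRRRR
After op 4 paint(2,1,K):
RRRRRR
RRRRRR
RKRYYY
RRRYYY
RRRYRY
RRRYRY
RRRRRR
After op 5 fill(6,0,K) [31 cells changed]:
KKKKKK
KKKKKK
KKKYYY
KKKYYY
KKKYKY
KKKYKY
KKKKKK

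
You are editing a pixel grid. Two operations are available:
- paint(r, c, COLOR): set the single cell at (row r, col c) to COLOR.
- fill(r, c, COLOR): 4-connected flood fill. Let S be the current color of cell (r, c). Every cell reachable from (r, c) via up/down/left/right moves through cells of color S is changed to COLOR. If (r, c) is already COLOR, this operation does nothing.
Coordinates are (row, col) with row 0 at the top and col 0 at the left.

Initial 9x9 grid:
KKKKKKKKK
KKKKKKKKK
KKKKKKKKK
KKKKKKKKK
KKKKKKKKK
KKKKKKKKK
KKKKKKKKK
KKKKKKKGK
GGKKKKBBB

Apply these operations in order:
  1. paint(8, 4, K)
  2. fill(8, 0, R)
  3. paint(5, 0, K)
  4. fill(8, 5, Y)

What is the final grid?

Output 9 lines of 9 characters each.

After op 1 paint(8,4,K):
KKKKKKKKK
KKKKKKKKK
KKKKKKKKK
KKKKKKKKK
KKKKKKKKK
KKKKKKKKK
KKKKKKKKK
KKKKKKKGK
GGKKKKBBB
After op 2 fill(8,0,R) [2 cells changed]:
KKKKKKKKK
KKKKKKKKK
KKKKKKKKK
KKKKKKKKK
KKKKKKKKK
KKKKKKKKK
KKKKKKKKK
KKKKKKKGK
RRKKKKBBB
After op 3 paint(5,0,K):
KKKKKKKKK
KKKKKKKKK
KKKKKKKKK
KKKKKKKKK
KKKKKKKKK
KKKKKKKKK
KKKKKKKKK
KKKKKKKGK
RRKKKKBBB
After op 4 fill(8,5,Y) [75 cells changed]:
YYYYYYYYY
YYYYYYYYY
YYYYYYYYY
YYYYYYYYY
YYYYYYYYY
YYYYYYYYY
YYYYYYYYY
YYYYYYYGY
RRYYYYBBB

Answer: YYYYYYYYY
YYYYYYYYY
YYYYYYYYY
YYYYYYYYY
YYYYYYYYY
YYYYYYYYY
YYYYYYYYY
YYYYYYYGY
RRYYYYBBB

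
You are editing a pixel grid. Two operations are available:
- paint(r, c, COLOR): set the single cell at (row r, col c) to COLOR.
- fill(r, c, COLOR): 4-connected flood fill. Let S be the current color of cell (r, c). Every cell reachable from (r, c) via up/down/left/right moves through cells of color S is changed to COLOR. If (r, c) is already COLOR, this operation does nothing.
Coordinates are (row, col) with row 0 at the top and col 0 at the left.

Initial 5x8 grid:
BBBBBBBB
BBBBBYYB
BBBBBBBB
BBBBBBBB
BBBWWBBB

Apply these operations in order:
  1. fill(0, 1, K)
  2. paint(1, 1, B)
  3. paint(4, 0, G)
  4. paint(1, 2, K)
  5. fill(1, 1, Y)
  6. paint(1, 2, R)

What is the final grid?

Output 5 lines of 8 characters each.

After op 1 fill(0,1,K) [36 cells changed]:
KKKKKKKK
KKKKKYYK
KKKKKKKK
KKKKKKKK
KKKWWKKK
After op 2 paint(1,1,B):
KKKKKKKK
KBKKKYYK
KKKKKKKK
KKKKKKKK
KKKWWKKK
After op 3 paint(4,0,G):
KKKKKKKK
KBKKKYYK
KKKKKKKK
KKKKKKKK
GKKWWKKK
After op 4 paint(1,2,K):
KKKKKKKK
KBKKKYYK
KKKKKKKK
KKKKKKKK
GKKWWKKK
After op 5 fill(1,1,Y) [1 cells changed]:
KKKKKKKK
KYKKKYYK
KKKKKKKK
KKKKKKKK
GKKWWKKK
After op 6 paint(1,2,R):
KKKKKKKK
KYRKKYYK
KKKKKKKK
KKKKKKKK
GKKWWKKK

Answer: KKKKKKKK
KYRKKYYK
KKKKKKKK
KKKKKKKK
GKKWWKKK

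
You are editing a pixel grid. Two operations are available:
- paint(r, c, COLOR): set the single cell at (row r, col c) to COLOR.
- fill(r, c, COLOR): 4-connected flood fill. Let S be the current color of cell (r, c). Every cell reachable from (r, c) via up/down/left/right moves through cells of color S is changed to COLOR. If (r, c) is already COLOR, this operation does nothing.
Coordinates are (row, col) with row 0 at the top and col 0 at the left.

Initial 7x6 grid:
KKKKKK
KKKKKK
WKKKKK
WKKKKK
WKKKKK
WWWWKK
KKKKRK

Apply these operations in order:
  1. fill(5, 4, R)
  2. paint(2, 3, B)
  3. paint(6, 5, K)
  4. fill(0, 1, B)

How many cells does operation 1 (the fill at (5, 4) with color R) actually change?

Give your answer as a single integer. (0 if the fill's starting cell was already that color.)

Answer: 30

Derivation:
After op 1 fill(5,4,R) [30 cells changed]:
RRRRRR
RRRRRR
WRRRRR
WRRRRR
WRRRRR
WWWWRR
KKKKRR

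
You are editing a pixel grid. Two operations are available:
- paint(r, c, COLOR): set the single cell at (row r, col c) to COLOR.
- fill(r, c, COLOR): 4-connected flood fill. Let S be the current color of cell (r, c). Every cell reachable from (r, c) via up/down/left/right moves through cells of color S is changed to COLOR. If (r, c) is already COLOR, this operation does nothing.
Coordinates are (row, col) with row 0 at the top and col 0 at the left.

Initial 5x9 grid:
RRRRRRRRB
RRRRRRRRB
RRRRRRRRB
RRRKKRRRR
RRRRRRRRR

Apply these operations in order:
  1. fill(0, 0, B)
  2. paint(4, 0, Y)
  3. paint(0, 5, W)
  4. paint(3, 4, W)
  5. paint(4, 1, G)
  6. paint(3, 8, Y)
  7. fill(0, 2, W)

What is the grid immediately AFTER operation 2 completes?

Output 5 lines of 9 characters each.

After op 1 fill(0,0,B) [40 cells changed]:
BBBBBBBBB
BBBBBBBBB
BBBBBBBBB
BBBKKBBBB
BBBBBBBBB
After op 2 paint(4,0,Y):
BBBBBBBBB
BBBBBBBBB
BBBBBBBBB
BBBKKBBBB
YBBBBBBBB

Answer: BBBBBBBBB
BBBBBBBBB
BBBBBBBBB
BBBKKBBBB
YBBBBBBBB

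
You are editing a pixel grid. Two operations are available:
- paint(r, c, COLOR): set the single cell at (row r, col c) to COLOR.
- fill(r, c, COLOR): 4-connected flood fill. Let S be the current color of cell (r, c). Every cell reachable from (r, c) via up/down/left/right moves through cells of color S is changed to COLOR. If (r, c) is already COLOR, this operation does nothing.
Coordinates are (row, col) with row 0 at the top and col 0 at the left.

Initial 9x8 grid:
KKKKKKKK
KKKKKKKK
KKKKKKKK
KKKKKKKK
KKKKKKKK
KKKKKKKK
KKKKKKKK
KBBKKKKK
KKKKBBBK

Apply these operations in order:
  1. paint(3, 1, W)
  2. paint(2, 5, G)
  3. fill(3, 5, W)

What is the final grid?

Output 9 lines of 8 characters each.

After op 1 paint(3,1,W):
KKKKKKKK
KKKKKKKK
KKKKKKKK
KWKKKKKK
KKKKKKKK
KKKKKKKK
KKKKKKKK
KBBKKKKK
KKKKBBBK
After op 2 paint(2,5,G):
KKKKKKKK
KKKKKKKK
KKKKKGKK
KWKKKKKK
KKKKKKKK
KKKKKKKK
KKKKKKKK
KBBKKKKK
KKKKBBBK
After op 3 fill(3,5,W) [65 cells changed]:
WWWWWWWW
WWWWWWWW
WWWWWGWW
WWWWWWWW
WWWWWWWW
WWWWWWWW
WWWWWWWW
WBBWWWWW
WWWWBBBW

Answer: WWWWWWWW
WWWWWWWW
WWWWWGWW
WWWWWWWW
WWWWWWWW
WWWWWWWW
WWWWWWWW
WBBWWWWW
WWWWBBBW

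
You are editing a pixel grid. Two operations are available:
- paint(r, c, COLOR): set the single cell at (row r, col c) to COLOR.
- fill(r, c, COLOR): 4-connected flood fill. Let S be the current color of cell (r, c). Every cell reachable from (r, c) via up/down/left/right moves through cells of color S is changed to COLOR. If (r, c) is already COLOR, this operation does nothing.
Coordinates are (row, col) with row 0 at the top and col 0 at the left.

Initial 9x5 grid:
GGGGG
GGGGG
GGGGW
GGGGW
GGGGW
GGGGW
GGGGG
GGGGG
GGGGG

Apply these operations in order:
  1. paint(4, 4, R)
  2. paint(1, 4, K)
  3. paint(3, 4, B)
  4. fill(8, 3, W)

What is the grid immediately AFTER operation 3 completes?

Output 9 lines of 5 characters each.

After op 1 paint(4,4,R):
GGGGG
GGGGG
GGGGW
GGGGW
GGGGR
GGGGW
GGGGG
GGGGG
GGGGG
After op 2 paint(1,4,K):
GGGGG
GGGGK
GGGGW
GGGGW
GGGGR
GGGGW
GGGGG
GGGGG
GGGGG
After op 3 paint(3,4,B):
GGGGG
GGGGK
GGGGW
GGGGB
GGGGR
GGGGW
GGGGG
GGGGG
GGGGG

Answer: GGGGG
GGGGK
GGGGW
GGGGB
GGGGR
GGGGW
GGGGG
GGGGG
GGGGG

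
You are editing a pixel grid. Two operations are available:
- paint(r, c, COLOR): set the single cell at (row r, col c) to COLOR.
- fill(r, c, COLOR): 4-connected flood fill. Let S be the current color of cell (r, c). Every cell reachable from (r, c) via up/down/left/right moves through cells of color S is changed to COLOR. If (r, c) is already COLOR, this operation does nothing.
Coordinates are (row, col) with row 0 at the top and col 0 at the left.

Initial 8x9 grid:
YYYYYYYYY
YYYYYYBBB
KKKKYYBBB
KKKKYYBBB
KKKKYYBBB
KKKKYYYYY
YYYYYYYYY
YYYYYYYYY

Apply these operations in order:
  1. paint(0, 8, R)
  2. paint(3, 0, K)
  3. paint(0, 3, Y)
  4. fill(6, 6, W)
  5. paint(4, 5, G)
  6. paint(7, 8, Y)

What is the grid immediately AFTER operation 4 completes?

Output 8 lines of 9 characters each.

After op 1 paint(0,8,R):
YYYYYYYYR
YYYYYYBBB
KKKKYYBBB
KKKKYYBBB
KKKKYYBBB
KKKKYYYYY
YYYYYYYYY
YYYYYYYYY
After op 2 paint(3,0,K):
YYYYYYYYR
YYYYYYBBB
KKKKYYBBB
KKKKYYBBB
KKKKYYBBB
KKKKYYYYY
YYYYYYYYY
YYYYYYYYY
After op 3 paint(0,3,Y):
YYYYYYYYR
YYYYYYBBB
KKKKYYBBB
KKKKYYBBB
KKKKYYBBB
KKKKYYYYY
YYYYYYYYY
YYYYYYYYY
After op 4 fill(6,6,W) [43 cells changed]:
WWWWWWWWR
WWWWWWBBB
KKKKWWBBB
KKKKWWBBB
KKKKWWBBB
KKKKWWWWW
WWWWWWWWW
WWWWWWWWW

Answer: WWWWWWWWR
WWWWWWBBB
KKKKWWBBB
KKKKWWBBB
KKKKWWBBB
KKKKWWWWW
WWWWWWWWW
WWWWWWWWW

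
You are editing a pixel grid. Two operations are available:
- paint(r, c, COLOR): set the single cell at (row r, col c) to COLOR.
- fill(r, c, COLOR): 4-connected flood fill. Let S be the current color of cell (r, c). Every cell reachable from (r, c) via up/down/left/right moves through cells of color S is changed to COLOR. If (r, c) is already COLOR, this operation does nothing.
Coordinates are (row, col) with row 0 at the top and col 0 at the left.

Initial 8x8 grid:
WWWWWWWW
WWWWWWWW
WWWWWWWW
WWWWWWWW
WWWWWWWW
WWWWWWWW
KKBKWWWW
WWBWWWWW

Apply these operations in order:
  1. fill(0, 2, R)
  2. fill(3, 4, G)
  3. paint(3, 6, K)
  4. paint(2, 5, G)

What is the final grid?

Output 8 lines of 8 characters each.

After op 1 fill(0,2,R) [57 cells changed]:
RRRRRRRR
RRRRRRRR
RRRRRRRR
RRRRRRRR
RRRRRRRR
RRRRRRRR
KKBKRRRR
WWBRRRRR
After op 2 fill(3,4,G) [57 cells changed]:
GGGGGGGG
GGGGGGGG
GGGGGGGG
GGGGGGGG
GGGGGGGG
GGGGGGGG
KKBKGGGG
WWBGGGGG
After op 3 paint(3,6,K):
GGGGGGGG
GGGGGGGG
GGGGGGGG
GGGGGGKG
GGGGGGGG
GGGGGGGG
KKBKGGGG
WWBGGGGG
After op 4 paint(2,5,G):
GGGGGGGG
GGGGGGGG
GGGGGGGG
GGGGGGKG
GGGGGGGG
GGGGGGGG
KKBKGGGG
WWBGGGGG

Answer: GGGGGGGG
GGGGGGGG
GGGGGGGG
GGGGGGKG
GGGGGGGG
GGGGGGGG
KKBKGGGG
WWBGGGGG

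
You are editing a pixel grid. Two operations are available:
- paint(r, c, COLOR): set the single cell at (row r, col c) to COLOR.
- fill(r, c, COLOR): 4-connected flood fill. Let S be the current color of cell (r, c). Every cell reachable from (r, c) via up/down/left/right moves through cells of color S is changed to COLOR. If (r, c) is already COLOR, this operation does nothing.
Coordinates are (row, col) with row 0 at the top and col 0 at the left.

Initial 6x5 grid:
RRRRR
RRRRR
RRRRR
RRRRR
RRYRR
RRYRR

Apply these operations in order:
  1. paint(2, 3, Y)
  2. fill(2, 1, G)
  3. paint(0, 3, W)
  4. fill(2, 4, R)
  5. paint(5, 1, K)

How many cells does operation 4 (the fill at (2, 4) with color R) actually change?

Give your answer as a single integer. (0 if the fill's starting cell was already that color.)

After op 1 paint(2,3,Y):
RRRRR
RRRRR
RRRYR
RRRRR
RRYRR
RRYRR
After op 2 fill(2,1,G) [27 cells changed]:
GGGGG
GGGGG
GGGYG
GGGGG
GGYGG
GGYGG
After op 3 paint(0,3,W):
GGGWG
GGGGG
GGGYG
GGGGG
GGYGG
GGYGG
After op 4 fill(2,4,R) [26 cells changed]:
RRRWR
RRRRR
RRRYR
RRRRR
RRYRR
RRYRR

Answer: 26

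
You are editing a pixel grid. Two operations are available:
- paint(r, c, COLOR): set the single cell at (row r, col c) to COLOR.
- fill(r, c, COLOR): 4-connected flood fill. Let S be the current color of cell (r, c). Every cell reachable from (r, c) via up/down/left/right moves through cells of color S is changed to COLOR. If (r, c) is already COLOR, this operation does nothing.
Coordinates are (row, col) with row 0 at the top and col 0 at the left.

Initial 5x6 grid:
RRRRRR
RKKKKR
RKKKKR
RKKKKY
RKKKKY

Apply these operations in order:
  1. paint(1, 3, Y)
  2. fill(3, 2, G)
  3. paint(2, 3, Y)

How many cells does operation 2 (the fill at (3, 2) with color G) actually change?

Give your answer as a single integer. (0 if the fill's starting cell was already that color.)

After op 1 paint(1,3,Y):
RRRRRR
RKKYKR
RKKKKR
RKKKKY
RKKKKY
After op 2 fill(3,2,G) [15 cells changed]:
RRRRRR
RGGYGR
RGGGGR
RGGGGY
RGGGGY

Answer: 15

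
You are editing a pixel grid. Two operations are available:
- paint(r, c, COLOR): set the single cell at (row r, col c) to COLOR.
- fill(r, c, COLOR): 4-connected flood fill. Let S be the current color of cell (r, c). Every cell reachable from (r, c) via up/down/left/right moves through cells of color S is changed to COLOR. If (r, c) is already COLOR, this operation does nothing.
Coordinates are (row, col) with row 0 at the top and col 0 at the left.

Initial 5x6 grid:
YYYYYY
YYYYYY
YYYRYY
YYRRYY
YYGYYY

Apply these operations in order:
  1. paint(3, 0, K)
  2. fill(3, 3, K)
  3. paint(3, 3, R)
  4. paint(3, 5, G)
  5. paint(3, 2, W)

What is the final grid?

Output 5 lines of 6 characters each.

After op 1 paint(3,0,K):
YYYYYY
YYYYYY
YYYRYY
KYRRYY
YYGYYY
After op 2 fill(3,3,K) [3 cells changed]:
YYYYYY
YYYYYY
YYYKYY
KYKKYY
YYGYYY
After op 3 paint(3,3,R):
YYYYYY
YYYYYY
YYYKYY
KYKRYY
YYGYYY
After op 4 paint(3,5,G):
YYYYYY
YYYYYY
YYYKYY
KYKRYG
YYGYYY
After op 5 paint(3,2,W):
YYYYYY
YYYYYY
YYYKYY
KYWRYG
YYGYYY

Answer: YYYYYY
YYYYYY
YYYKYY
KYWRYG
YYGYYY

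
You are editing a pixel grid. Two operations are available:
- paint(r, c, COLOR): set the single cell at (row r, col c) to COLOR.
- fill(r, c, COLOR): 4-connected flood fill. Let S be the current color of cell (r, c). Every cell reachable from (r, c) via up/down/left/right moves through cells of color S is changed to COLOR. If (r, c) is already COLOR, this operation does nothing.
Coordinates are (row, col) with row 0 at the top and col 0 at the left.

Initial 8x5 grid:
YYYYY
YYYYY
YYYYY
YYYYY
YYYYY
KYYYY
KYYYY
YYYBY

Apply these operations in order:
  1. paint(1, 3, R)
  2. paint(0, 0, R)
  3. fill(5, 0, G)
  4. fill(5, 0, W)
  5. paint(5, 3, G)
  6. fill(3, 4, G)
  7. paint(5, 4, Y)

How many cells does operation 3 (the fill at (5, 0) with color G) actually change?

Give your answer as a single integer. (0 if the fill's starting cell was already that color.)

After op 1 paint(1,3,R):
YYYYY
YYYRY
YYYYY
YYYYY
YYYYY
KYYYY
KYYYY
YYYBY
After op 2 paint(0,0,R):
RYYYY
YYYRY
YYYYY
YYYYY
YYYYY
KYYYY
KYYYY
YYYBY
After op 3 fill(5,0,G) [2 cells changed]:
RYYYY
YYYRY
YYYYY
YYYYY
YYYYY
GYYYY
GYYYY
YYYBY

Answer: 2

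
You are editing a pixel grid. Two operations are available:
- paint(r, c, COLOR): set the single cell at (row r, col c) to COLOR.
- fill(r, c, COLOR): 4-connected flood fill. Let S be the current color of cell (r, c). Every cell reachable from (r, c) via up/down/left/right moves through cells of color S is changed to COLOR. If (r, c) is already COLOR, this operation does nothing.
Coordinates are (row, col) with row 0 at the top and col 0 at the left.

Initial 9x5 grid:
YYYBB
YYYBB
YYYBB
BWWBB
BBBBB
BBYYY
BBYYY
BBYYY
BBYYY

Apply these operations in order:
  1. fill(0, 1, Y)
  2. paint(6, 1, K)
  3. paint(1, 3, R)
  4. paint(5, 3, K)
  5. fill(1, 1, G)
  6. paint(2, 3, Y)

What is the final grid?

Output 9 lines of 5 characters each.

After op 1 fill(0,1,Y) [0 cells changed]:
YYYBB
YYYBB
YYYBB
BWWBB
BBBBB
BBYYY
BBYYY
BBYYY
BBYYY
After op 2 paint(6,1,K):
YYYBB
YYYBB
YYYBB
BWWBB
BBBBB
BBYYY
BKYYY
BBYYY
BBYYY
After op 3 paint(1,3,R):
YYYBB
YYYRB
YYYBB
BWWBB
BBBBB
BBYYY
BKYYY
BBYYY
BBYYY
After op 4 paint(5,3,K):
YYYBB
YYYRB
YYYBB
BWWBB
BBBBB
BBYKY
BKYYY
BBYYY
BBYYY
After op 5 fill(1,1,G) [9 cells changed]:
GGGBB
GGGRB
GGGBB
BWWBB
BBBBB
BBYKY
BKYYY
BBYYY
BBYYY
After op 6 paint(2,3,Y):
GGGBB
GGGRB
GGGYB
BWWBB
BBBBB
BBYKY
BKYYY
BBYYY
BBYYY

Answer: GGGBB
GGGRB
GGGYB
BWWBB
BBBBB
BBYKY
BKYYY
BBYYY
BBYYY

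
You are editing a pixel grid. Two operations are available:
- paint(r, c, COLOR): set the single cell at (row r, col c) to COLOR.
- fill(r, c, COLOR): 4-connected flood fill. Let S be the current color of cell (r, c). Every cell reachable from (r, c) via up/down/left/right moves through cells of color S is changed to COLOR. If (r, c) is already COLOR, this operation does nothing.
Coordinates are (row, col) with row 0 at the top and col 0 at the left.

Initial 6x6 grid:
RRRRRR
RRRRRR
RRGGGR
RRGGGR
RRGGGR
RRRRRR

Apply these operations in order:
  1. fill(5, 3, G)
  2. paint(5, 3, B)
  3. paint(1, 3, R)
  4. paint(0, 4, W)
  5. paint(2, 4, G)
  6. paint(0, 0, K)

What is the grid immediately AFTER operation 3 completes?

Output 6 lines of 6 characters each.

Answer: GGGGGG
GGGRGG
GGGGGG
GGGGGG
GGGGGG
GGGBGG

Derivation:
After op 1 fill(5,3,G) [27 cells changed]:
GGGGGG
GGGGGG
GGGGGG
GGGGGG
GGGGGG
GGGGGG
After op 2 paint(5,3,B):
GGGGGG
GGGGGG
GGGGGG
GGGGGG
GGGGGG
GGGBGG
After op 3 paint(1,3,R):
GGGGGG
GGGRGG
GGGGGG
GGGGGG
GGGGGG
GGGBGG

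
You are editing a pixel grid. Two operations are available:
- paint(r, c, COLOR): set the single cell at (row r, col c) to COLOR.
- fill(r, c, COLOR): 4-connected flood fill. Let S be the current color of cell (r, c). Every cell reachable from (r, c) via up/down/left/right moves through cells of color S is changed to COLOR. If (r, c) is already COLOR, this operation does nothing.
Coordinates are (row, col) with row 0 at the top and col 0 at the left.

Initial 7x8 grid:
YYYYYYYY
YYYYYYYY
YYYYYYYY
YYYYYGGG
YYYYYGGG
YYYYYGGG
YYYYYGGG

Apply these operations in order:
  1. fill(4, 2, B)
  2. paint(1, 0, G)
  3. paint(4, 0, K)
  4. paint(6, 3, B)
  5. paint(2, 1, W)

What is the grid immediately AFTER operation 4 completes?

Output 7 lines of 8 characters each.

Answer: BBBBBBBB
GBBBBBBB
BBBBBBBB
BBBBBGGG
KBBBBGGG
BBBBBGGG
BBBBBGGG

Derivation:
After op 1 fill(4,2,B) [44 cells changed]:
BBBBBBBB
BBBBBBBB
BBBBBBBB
BBBBBGGG
BBBBBGGG
BBBBBGGG
BBBBBGGG
After op 2 paint(1,0,G):
BBBBBBBB
GBBBBBBB
BBBBBBBB
BBBBBGGG
BBBBBGGG
BBBBBGGG
BBBBBGGG
After op 3 paint(4,0,K):
BBBBBBBB
GBBBBBBB
BBBBBBBB
BBBBBGGG
KBBBBGGG
BBBBBGGG
BBBBBGGG
After op 4 paint(6,3,B):
BBBBBBBB
GBBBBBBB
BBBBBBBB
BBBBBGGG
KBBBBGGG
BBBBBGGG
BBBBBGGG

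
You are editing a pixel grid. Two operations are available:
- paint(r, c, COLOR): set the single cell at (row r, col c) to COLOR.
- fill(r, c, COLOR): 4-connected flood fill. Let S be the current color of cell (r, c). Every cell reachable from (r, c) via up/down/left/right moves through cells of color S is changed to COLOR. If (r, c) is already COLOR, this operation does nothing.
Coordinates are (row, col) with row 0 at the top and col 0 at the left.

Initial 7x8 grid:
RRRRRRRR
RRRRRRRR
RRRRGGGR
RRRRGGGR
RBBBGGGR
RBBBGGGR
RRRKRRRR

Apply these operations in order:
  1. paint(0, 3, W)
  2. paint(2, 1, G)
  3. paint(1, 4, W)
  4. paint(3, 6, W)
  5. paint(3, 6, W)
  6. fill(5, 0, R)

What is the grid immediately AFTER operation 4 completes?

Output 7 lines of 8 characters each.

Answer: RRRWRRRR
RRRRWRRR
RGRRGGGR
RRRRGGWR
RBBBGGGR
RBBBGGGR
RRRKRRRR

Derivation:
After op 1 paint(0,3,W):
RRRWRRRR
RRRRRRRR
RRRRGGGR
RRRRGGGR
RBBBGGGR
RBBBGGGR
RRRKRRRR
After op 2 paint(2,1,G):
RRRWRRRR
RRRRRRRR
RGRRGGGR
RRRRGGGR
RBBBGGGR
RBBBGGGR
RRRKRRRR
After op 3 paint(1,4,W):
RRRWRRRR
RRRRWRRR
RGRRGGGR
RRRRGGGR
RBBBGGGR
RBBBGGGR
RRRKRRRR
After op 4 paint(3,6,W):
RRRWRRRR
RRRRWRRR
RGRRGGGR
RRRRGGWR
RBBBGGGR
RBBBGGGR
RRRKRRRR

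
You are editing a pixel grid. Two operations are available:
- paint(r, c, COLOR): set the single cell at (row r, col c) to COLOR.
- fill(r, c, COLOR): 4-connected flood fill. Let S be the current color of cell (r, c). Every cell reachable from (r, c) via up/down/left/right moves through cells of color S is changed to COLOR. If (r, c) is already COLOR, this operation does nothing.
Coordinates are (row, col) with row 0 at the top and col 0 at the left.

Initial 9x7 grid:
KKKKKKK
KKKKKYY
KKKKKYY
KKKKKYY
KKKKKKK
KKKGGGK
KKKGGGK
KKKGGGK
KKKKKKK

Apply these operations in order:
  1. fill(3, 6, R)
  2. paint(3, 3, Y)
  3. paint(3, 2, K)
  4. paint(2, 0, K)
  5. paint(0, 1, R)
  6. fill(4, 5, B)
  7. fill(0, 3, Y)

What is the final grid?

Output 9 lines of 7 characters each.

After op 1 fill(3,6,R) [6 cells changed]:
KKKKKKK
KKKKKRR
KKKKKRR
KKKKKRR
KKKKKKK
KKKGGGK
KKKGGGK
KKKGGGK
KKKKKKK
After op 2 paint(3,3,Y):
KKKKKKK
KKKKKRR
KKKKKRR
KKKYKRR
KKKKKKK
KKKGGGK
KKKGGGK
KKKGGGK
KKKKKKK
After op 3 paint(3,2,K):
KKKKKKK
KKKKKRR
KKKKKRR
KKKYKRR
KKKKKKK
KKKGGGK
KKKGGGK
KKKGGGK
KKKKKKK
After op 4 paint(2,0,K):
KKKKKKK
KKKKKRR
KKKKKRR
KKKYKRR
KKKKKKK
KKKGGGK
KKKGGGK
KKKGGGK
KKKKKKK
After op 5 paint(0,1,R):
KRKKKKK
KKKKKRR
KKKKKRR
KKKYKRR
KKKKKKK
KKKGGGK
KKKGGGK
KKKGGGK
KKKKKKK
After op 6 fill(4,5,B) [46 cells changed]:
BRBBBBB
BBBBBRR
BBBBBRR
BBBYBRR
BBBBBBB
BBBGGGB
BBBGGGB
BBBGGGB
BBBBBBB
After op 7 fill(0,3,Y) [46 cells changed]:
YRYYYYY
YYYYYRR
YYYYYRR
YYYYYRR
YYYYYYY
YYYGGGY
YYYGGGY
YYYGGGY
YYYYYYY

Answer: YRYYYYY
YYYYYRR
YYYYYRR
YYYYYRR
YYYYYYY
YYYGGGY
YYYGGGY
YYYGGGY
YYYYYYY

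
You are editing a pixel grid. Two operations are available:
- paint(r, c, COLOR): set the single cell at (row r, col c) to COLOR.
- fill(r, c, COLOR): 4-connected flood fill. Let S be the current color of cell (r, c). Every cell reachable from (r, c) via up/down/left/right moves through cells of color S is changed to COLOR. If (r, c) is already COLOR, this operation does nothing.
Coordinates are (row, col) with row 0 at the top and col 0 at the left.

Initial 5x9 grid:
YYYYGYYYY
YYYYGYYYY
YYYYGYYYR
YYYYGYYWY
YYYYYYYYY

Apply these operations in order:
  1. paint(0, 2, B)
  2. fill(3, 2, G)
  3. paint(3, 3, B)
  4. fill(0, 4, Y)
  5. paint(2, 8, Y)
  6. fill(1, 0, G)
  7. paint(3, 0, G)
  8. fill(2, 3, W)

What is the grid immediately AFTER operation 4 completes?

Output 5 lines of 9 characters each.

Answer: YYBYYYYYY
YYYYYYYYY
YYYYYYYYR
YYYBYYYWY
YYYYYYYYY

Derivation:
After op 1 paint(0,2,B):
YYBYGYYYY
YYYYGYYYY
YYYYGYYYR
YYYYGYYWY
YYYYYYYYY
After op 2 fill(3,2,G) [38 cells changed]:
GGBGGGGGG
GGGGGGGGG
GGGGGGGGR
GGGGGGGWG
GGGGGGGGG
After op 3 paint(3,3,B):
GGBGGGGGG
GGGGGGGGG
GGGGGGGGR
GGGBGGGWG
GGGGGGGGG
After op 4 fill(0,4,Y) [41 cells changed]:
YYBYYYYYY
YYYYYYYYY
YYYYYYYYR
YYYBYYYWY
YYYYYYYYY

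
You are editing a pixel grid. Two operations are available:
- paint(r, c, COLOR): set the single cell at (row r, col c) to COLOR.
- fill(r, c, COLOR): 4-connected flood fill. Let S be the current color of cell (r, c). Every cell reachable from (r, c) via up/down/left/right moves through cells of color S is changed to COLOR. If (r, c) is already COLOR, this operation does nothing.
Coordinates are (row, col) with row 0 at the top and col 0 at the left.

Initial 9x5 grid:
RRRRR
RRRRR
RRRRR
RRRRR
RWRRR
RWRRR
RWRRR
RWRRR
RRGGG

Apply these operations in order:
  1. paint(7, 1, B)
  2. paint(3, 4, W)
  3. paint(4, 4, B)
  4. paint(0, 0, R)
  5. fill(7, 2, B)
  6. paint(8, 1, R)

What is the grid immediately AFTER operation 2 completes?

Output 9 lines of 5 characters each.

Answer: RRRRR
RRRRR
RRRRR
RRRRW
RWRRR
RWRRR
RWRRR
RBRRR
RRGGG

Derivation:
After op 1 paint(7,1,B):
RRRRR
RRRRR
RRRRR
RRRRR
RWRRR
RWRRR
RWRRR
RBRRR
RRGGG
After op 2 paint(3,4,W):
RRRRR
RRRRR
RRRRR
RRRRW
RWRRR
RWRRR
RWRRR
RBRRR
RRGGG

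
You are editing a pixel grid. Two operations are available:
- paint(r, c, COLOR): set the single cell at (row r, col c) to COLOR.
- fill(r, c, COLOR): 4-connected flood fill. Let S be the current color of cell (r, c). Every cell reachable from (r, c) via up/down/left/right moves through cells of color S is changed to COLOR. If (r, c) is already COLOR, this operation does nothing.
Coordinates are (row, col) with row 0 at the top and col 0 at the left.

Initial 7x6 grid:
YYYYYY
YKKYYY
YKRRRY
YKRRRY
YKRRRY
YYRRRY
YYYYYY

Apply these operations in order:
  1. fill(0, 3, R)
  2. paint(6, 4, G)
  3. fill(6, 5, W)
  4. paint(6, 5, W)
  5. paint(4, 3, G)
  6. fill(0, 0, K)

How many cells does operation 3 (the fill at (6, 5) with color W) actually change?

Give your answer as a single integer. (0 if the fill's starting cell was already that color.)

After op 1 fill(0,3,R) [25 cells changed]:
RRRRRR
RKKRRR
RKRRRR
RKRRRR
RKRRRR
RRRRRR
RRRRRR
After op 2 paint(6,4,G):
RRRRRR
RKKRRR
RKRRRR
RKRRRR
RKRRRR
RRRRRR
RRRRGR
After op 3 fill(6,5,W) [36 cells changed]:
WWWWWW
WKKWWW
WKWWWW
WKWWWW
WKWWWW
WWWWWW
WWWWGW

Answer: 36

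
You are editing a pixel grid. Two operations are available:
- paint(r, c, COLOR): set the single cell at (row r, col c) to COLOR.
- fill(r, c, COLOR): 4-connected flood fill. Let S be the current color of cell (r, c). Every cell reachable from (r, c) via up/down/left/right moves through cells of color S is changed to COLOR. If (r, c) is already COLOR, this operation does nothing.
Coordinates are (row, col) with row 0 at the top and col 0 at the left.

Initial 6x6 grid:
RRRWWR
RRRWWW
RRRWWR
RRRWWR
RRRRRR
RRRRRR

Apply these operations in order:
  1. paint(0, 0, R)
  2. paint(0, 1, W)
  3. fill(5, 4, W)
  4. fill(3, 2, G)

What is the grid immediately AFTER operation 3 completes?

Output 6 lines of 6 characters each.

Answer: WWWWWR
WWWWWW
WWWWWW
WWWWWW
WWWWWW
WWWWWW

Derivation:
After op 1 paint(0,0,R):
RRRWWR
RRRWWW
RRRWWR
RRRWWR
RRRRRR
RRRRRR
After op 2 paint(0,1,W):
RWRWWR
RRRWWW
RRRWWR
RRRWWR
RRRRRR
RRRRRR
After op 3 fill(5,4,W) [25 cells changed]:
WWWWWR
WWWWWW
WWWWWW
WWWWWW
WWWWWW
WWWWWW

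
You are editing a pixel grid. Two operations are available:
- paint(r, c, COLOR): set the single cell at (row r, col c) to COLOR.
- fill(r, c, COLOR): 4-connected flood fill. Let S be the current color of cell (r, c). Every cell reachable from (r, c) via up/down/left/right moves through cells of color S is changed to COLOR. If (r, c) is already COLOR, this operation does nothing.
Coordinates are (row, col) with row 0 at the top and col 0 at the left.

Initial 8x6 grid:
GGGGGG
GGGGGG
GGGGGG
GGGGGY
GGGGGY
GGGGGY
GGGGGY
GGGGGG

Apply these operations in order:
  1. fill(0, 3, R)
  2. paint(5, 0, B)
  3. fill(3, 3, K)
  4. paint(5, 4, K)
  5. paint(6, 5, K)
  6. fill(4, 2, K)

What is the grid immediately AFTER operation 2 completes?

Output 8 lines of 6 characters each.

After op 1 fill(0,3,R) [44 cells changed]:
RRRRRR
RRRRRR
RRRRRR
RRRRRY
RRRRRY
RRRRRY
RRRRRY
RRRRRR
After op 2 paint(5,0,B):
RRRRRR
RRRRRR
RRRRRR
RRRRRY
RRRRRY
BRRRRY
RRRRRY
RRRRRR

Answer: RRRRRR
RRRRRR
RRRRRR
RRRRRY
RRRRRY
BRRRRY
RRRRRY
RRRRRR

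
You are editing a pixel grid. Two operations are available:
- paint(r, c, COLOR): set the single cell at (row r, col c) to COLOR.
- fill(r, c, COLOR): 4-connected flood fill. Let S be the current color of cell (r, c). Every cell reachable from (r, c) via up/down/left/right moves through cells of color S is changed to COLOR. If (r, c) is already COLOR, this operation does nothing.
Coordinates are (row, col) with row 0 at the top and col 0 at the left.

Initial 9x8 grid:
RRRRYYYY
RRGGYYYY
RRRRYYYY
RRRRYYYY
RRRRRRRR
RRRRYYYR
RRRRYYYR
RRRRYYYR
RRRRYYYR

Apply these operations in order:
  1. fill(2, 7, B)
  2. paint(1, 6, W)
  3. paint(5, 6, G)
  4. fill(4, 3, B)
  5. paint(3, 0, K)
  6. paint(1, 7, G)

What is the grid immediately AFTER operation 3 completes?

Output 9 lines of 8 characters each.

Answer: RRRRBBBB
RRGGBBWB
RRRRBBBB
RRRRBBBB
RRRRRRRR
RRRRYYGR
RRRRYYYR
RRRRYYYR
RRRRYYYR

Derivation:
After op 1 fill(2,7,B) [16 cells changed]:
RRRRBBBB
RRGGBBBB
RRRRBBBB
RRRRBBBB
RRRRRRRR
RRRRYYYR
RRRRYYYR
RRRRYYYR
RRRRYYYR
After op 2 paint(1,6,W):
RRRRBBBB
RRGGBBWB
RRRRBBBB
RRRRBBBB
RRRRRRRR
RRRRYYYR
RRRRYYYR
RRRRYYYR
RRRRYYYR
After op 3 paint(5,6,G):
RRRRBBBB
RRGGBBWB
RRRRBBBB
RRRRBBBB
RRRRRRRR
RRRRYYGR
RRRRYYYR
RRRRYYYR
RRRRYYYR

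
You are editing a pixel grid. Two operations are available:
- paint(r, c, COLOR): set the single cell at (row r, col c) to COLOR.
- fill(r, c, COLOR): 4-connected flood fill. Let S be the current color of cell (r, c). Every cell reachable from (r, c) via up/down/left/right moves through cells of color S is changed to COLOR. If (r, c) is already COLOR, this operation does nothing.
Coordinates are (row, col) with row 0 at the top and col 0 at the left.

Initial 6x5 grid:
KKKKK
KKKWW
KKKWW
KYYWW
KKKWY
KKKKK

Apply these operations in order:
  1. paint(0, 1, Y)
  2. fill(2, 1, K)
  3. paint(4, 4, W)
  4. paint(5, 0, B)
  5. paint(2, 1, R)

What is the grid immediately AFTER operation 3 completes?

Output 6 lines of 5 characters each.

After op 1 paint(0,1,Y):
KYKKK
KKKWW
KKKWW
KYYWW
KKKWY
KKKKK
After op 2 fill(2,1,K) [0 cells changed]:
KYKKK
KKKWW
KKKWW
KYYWW
KKKWY
KKKKK
After op 3 paint(4,4,W):
KYKKK
KKKWW
KKKWW
KYYWW
KKKWW
KKKKK

Answer: KYKKK
KKKWW
KKKWW
KYYWW
KKKWW
KKKKK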